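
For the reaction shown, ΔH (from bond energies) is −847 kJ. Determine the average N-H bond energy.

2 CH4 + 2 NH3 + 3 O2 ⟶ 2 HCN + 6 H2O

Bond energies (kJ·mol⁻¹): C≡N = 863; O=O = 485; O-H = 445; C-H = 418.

D(N-H) ≈ 376 kJ/mol

Let D be the N-H bond energy.
Σ(broken) = 8×418 + 6×D + 3×485 = 4799 + 6D
Σ(formed) = 2×863 + 2×418 + 12×445 = 7902
ΔH = Σ(broken) − Σ(formed) = (4799 + 6D) − (7902) = −3103 + 6D
Setting this equal to −847 kJ gives 6D = 2256, so D = 376 kJ/mol.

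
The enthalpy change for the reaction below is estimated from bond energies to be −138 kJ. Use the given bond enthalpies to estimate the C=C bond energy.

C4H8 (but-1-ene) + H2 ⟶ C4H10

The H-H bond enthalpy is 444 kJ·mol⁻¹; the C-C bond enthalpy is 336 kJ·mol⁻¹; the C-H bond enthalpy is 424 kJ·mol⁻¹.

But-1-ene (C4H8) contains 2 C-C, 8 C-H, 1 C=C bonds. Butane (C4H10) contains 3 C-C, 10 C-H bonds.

Let D be the C=C bond energy.
Σ(broken) = 2×336 + 8×424 + 1×D + 1×444 = 4508 + D
Σ(formed) = 3×336 + 10×424 = 5248
ΔH = Σ(broken) − Σ(formed) = (4508 + D) − (5248) = −740 + D
Setting this equal to −138 kJ gives D = 602 kJ/mol.

D(C=C) ≈ 602 kJ/mol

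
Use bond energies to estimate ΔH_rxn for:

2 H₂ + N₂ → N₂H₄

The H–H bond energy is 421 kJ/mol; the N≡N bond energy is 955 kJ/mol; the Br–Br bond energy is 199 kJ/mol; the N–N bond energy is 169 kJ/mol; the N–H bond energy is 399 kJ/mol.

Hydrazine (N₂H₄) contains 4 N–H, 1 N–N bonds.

Bonds broken (reactants):
  H–H: 2 × 421 = 842
  N≡N: 1 × 955 = 955
  Σ(broken) = 1797 kJ
Bonds formed (products):
  N–H: 4 × 399 = 1596
  N–N: 1 × 169 = 169
  Σ(formed) = 1765 kJ
ΔH = Σ(broken) − Σ(formed) = 1797 − 1765 = +32 kJ

ΔH ≈ +32 kJ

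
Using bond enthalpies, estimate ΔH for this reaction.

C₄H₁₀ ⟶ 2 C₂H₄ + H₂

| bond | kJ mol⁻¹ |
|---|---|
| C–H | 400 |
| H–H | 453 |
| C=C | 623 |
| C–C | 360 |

ΔH ≈ +181 kJ

Bonds broken (reactants):
  C–C: 3 × 360 = 1080
  C–H: 10 × 400 = 4000
  Σ(broken) = 5080 kJ
Bonds formed (products):
  C–H: 8 × 400 = 3200
  C=C: 2 × 623 = 1246
  H–H: 1 × 453 = 453
  Σ(formed) = 4899 kJ
ΔH = Σ(broken) − Σ(formed) = 5080 − 4899 = +181 kJ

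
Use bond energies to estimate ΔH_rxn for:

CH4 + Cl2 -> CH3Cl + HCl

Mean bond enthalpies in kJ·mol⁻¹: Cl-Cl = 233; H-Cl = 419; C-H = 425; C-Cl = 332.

Bonds broken (reactants):
  C-H: 4 × 425 = 1700
  Cl-Cl: 1 × 233 = 233
  Σ(broken) = 1933 kJ
Bonds formed (products):
  C-Cl: 1 × 332 = 332
  C-H: 3 × 425 = 1275
  H-Cl: 1 × 419 = 419
  Σ(formed) = 2026 kJ
ΔH = Σ(broken) − Σ(formed) = 1933 − 2026 = −93 kJ

ΔH ≈ −93 kJ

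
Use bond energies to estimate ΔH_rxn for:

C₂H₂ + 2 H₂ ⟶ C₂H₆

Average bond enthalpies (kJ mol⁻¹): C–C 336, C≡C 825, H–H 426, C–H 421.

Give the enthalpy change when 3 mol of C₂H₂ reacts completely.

Bonds broken (reactants):
  C≡C: 1 × 825 = 825
  C–H: 2 × 421 = 842
  H–H: 2 × 426 = 852
  Σ(broken) = 2519 kJ
Bonds formed (products):
  C–C: 1 × 336 = 336
  C–H: 6 × 421 = 2526
  Σ(formed) = 2862 kJ
ΔH = Σ(broken) − Σ(formed) = 2519 − 2862 = −343 kJ
For 3× the reaction as written: 3 × (−343) = −1029 kJ

ΔH = −1029 kJ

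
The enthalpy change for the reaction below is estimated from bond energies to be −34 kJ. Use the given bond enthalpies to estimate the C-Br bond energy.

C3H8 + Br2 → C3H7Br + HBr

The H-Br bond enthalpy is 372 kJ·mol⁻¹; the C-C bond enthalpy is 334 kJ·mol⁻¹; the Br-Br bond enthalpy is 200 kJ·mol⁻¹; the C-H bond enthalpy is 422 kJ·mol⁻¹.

D(C-Br) ≈ 284 kJ/mol

Let D be the C-Br bond energy.
Σ(broken) = 1×200 + 2×334 + 8×422 = 4244
Σ(formed) = 1×D + 2×334 + 7×422 + 1×372 = 3994 + D
ΔH = Σ(broken) − Σ(formed) = (4244) − (3994 + D) = +250 − D
Setting this equal to −34 kJ gives D = 284 kJ/mol.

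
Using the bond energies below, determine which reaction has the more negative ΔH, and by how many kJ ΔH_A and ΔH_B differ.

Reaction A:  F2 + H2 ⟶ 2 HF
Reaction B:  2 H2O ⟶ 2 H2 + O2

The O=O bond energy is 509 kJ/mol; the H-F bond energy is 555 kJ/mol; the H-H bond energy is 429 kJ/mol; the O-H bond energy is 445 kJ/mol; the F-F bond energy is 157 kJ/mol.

Reaction A:
  Bonds broken (reactants):
    F-F: 1 × 157 = 157
    H-H: 1 × 429 = 429
    Σ(broken) = 586 kJ
  Bonds formed (products):
    H-F: 2 × 555 = 1110
    Σ(formed) = 1110 kJ
  ΔH_A = 586 − 1110 = −524 kJ
Reaction B:
  Bonds broken (reactants):
    O-H: 4 × 445 = 1780
    Σ(broken) = 1780 kJ
  Bonds formed (products):
    H-H: 2 × 429 = 858
    O=O: 1 × 509 = 509
    Σ(formed) = 1367 kJ
  ΔH_B = 1780 − 1367 = +413 kJ
ΔH_A − ΔH_B = −937 kJ, so reaction A has the more negative ΔH; |ΔH_A − ΔH_B| = 937 kJ.

Reaction A, by 937 kJ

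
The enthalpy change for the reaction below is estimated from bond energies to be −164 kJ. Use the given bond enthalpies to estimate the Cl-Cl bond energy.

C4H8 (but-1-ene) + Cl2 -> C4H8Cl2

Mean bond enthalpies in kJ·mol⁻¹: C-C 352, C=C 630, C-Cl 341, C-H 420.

Let D be the Cl-Cl bond energy.
Σ(broken) = 2×352 + 8×420 + 1×630 + 1×D = 4694 + D
Σ(formed) = 3×352 + 2×341 + 8×420 = 5098
ΔH = Σ(broken) − Σ(formed) = (4694 + D) − (5098) = −404 + D
Setting this equal to −164 kJ gives D = 240 kJ/mol.

D(Cl-Cl) ≈ 240 kJ/mol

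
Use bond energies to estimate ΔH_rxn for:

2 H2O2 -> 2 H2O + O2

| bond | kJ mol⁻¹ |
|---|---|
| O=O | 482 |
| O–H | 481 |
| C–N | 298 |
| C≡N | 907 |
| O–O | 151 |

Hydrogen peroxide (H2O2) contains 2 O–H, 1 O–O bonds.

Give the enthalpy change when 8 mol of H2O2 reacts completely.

ΔH = −720 kJ

Bonds broken (reactants):
  O–H: 4 × 481 = 1924
  O–O: 2 × 151 = 302
  Σ(broken) = 2226 kJ
Bonds formed (products):
  O–H: 4 × 481 = 1924
  O=O: 1 × 482 = 482
  Σ(formed) = 2406 kJ
ΔH = Σ(broken) − Σ(formed) = 2226 − 2406 = −180 kJ
For 4× the reaction as written: 4 × (−180) = −720 kJ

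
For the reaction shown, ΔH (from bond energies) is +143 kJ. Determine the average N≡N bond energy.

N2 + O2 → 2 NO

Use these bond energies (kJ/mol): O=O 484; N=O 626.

Let D be the N≡N bond energy.
Σ(broken) = 1×D + 1×484 = 484 + D
Σ(formed) = 2×626 = 1252
ΔH = Σ(broken) − Σ(formed) = (484 + D) − (1252) = −768 + D
Setting this equal to +143 kJ gives D = 911 kJ/mol.

D(N≡N) ≈ 911 kJ/mol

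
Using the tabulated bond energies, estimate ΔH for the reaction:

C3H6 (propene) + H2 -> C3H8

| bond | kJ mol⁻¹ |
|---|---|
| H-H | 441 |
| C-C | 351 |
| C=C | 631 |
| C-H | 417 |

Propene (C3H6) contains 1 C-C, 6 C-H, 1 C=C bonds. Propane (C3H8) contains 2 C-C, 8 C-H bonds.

ΔH ≈ −113 kJ

Bonds broken (reactants):
  C-C: 1 × 351 = 351
  C-H: 6 × 417 = 2502
  C=C: 1 × 631 = 631
  H-H: 1 × 441 = 441
  Σ(broken) = 3925 kJ
Bonds formed (products):
  C-C: 2 × 351 = 702
  C-H: 8 × 417 = 3336
  Σ(formed) = 4038 kJ
ΔH = Σ(broken) − Σ(formed) = 3925 − 4038 = −113 kJ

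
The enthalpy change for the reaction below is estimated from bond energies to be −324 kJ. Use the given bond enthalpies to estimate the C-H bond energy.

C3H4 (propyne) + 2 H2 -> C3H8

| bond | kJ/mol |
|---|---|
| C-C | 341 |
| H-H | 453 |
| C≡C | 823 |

Let D be the C-H bond energy.
Σ(broken) = 1×823 + 1×341 + 4×D + 2×453 = 2070 + 4D
Σ(formed) = 2×341 + 8×D = 682 + 8D
ΔH = Σ(broken) − Σ(formed) = (2070 + 4D) − (682 + 8D) = +1388 − 4D
Setting this equal to −324 kJ gives 4D = 1712, so D = 428 kJ/mol.

D(C-H) ≈ 428 kJ/mol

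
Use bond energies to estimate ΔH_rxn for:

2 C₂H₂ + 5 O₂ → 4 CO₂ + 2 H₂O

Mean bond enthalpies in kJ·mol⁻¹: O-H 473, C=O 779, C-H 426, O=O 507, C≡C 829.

ΔH ≈ −2227 kJ

Bonds broken (reactants):
  C≡C: 2 × 829 = 1658
  C-H: 4 × 426 = 1704
  O=O: 5 × 507 = 2535
  Σ(broken) = 5897 kJ
Bonds formed (products):
  C=O: 8 × 779 = 6232
  O-H: 4 × 473 = 1892
  Σ(formed) = 8124 kJ
ΔH = Σ(broken) − Σ(formed) = 5897 − 8124 = −2227 kJ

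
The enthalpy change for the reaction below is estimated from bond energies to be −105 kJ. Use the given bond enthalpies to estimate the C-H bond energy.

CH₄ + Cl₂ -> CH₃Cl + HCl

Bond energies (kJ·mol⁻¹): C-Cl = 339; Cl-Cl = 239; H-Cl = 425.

D(C-H) ≈ 420 kJ/mol

Let D be the C-H bond energy.
Σ(broken) = 4×D + 1×239 = 239 + 4D
Σ(formed) = 1×339 + 3×D + 1×425 = 764 + 3D
ΔH = Σ(broken) − Σ(formed) = (239 + 4D) − (764 + 3D) = −525 + D
Setting this equal to −105 kJ gives D = 420 kJ/mol.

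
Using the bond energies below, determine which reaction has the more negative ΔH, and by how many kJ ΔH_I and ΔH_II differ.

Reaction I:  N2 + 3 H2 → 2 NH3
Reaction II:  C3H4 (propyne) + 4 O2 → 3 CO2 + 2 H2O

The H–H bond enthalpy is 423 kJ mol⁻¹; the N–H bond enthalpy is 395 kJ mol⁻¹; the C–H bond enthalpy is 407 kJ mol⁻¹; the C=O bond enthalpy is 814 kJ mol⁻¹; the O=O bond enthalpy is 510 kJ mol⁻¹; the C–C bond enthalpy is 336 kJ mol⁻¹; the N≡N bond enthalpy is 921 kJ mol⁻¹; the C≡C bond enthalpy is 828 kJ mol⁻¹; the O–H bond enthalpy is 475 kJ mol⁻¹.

Reaction I:
  Bonds broken (reactants):
    H–H: 3 × 423 = 1269
    N≡N: 1 × 921 = 921
    Σ(broken) = 2190 kJ
  Bonds formed (products):
    N–H: 6 × 395 = 2370
    Σ(formed) = 2370 kJ
  ΔH_I = 2190 − 2370 = −180 kJ
Reaction II:
  Bonds broken (reactants):
    C≡C: 1 × 828 = 828
    C–C: 1 × 336 = 336
    C–H: 4 × 407 = 1628
    O=O: 4 × 510 = 2040
    Σ(broken) = 4832 kJ
  Bonds formed (products):
    C=O: 6 × 814 = 4884
    O–H: 4 × 475 = 1900
    Σ(formed) = 6784 kJ
  ΔH_II = 4832 − 6784 = −1952 kJ
ΔH_I − ΔH_II = +1772 kJ, so reaction II has the more negative ΔH; |ΔH_I − ΔH_II| = 1772 kJ.

Reaction II, by 1772 kJ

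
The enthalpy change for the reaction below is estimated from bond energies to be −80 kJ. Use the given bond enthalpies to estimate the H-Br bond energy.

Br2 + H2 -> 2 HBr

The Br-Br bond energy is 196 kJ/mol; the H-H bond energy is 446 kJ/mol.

Let D be the H-Br bond energy.
Σ(broken) = 1×196 + 1×446 = 642
Σ(formed) = 2×D = 2D
ΔH = Σ(broken) − Σ(formed) = (642) − (2D) = +642 − 2D
Setting this equal to −80 kJ gives 2D = 722, so D = 361 kJ/mol.

D(H-Br) ≈ 361 kJ/mol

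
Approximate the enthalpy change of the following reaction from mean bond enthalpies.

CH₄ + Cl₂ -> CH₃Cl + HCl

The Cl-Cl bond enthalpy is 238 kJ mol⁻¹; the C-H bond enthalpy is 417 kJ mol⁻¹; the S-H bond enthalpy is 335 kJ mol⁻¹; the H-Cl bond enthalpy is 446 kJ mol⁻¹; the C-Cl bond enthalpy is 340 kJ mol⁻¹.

Bonds broken (reactants):
  C-H: 4 × 417 = 1668
  Cl-Cl: 1 × 238 = 238
  Σ(broken) = 1906 kJ
Bonds formed (products):
  C-Cl: 1 × 340 = 340
  C-H: 3 × 417 = 1251
  H-Cl: 1 × 446 = 446
  Σ(formed) = 2037 kJ
ΔH = Σ(broken) − Σ(formed) = 1906 − 2037 = −131 kJ

ΔH ≈ −131 kJ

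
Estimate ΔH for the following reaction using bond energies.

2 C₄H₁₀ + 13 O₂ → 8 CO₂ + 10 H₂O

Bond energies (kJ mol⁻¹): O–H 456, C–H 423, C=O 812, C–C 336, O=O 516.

Bonds broken (reactants):
  C–C: 6 × 336 = 2016
  C–H: 20 × 423 = 8460
  O=O: 13 × 516 = 6708
  Σ(broken) = 17184 kJ
Bonds formed (products):
  C=O: 16 × 812 = 12992
  O–H: 20 × 456 = 9120
  Σ(formed) = 22112 kJ
ΔH = Σ(broken) − Σ(formed) = 17184 − 22112 = −4928 kJ

ΔH ≈ −4928 kJ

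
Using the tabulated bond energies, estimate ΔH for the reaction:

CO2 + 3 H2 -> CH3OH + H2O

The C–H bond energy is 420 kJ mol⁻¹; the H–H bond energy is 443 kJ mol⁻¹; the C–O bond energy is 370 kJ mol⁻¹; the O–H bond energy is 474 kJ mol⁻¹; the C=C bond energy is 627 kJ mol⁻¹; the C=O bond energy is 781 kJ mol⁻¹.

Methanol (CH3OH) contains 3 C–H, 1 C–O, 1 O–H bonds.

ΔH ≈ −161 kJ

Bonds broken (reactants):
  C=O: 2 × 781 = 1562
  H–H: 3 × 443 = 1329
  Σ(broken) = 2891 kJ
Bonds formed (products):
  C–H: 3 × 420 = 1260
  C–O: 1 × 370 = 370
  O–H: 3 × 474 = 1422
  Σ(formed) = 3052 kJ
ΔH = Σ(broken) − Σ(formed) = 2891 − 3052 = −161 kJ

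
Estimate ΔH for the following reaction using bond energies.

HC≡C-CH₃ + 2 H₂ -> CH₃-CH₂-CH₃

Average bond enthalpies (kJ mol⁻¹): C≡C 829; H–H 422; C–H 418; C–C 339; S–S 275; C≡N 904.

Bonds broken (reactants):
  C≡C: 1 × 829 = 829
  C–C: 1 × 339 = 339
  C–H: 4 × 418 = 1672
  H–H: 2 × 422 = 844
  Σ(broken) = 3684 kJ
Bonds formed (products):
  C–C: 2 × 339 = 678
  C–H: 8 × 418 = 3344
  Σ(formed) = 4022 kJ
ΔH = Σ(broken) − Σ(formed) = 3684 − 4022 = −338 kJ

ΔH ≈ −338 kJ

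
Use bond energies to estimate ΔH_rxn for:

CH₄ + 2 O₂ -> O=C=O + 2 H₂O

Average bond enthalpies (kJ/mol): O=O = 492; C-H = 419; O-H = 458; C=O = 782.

ΔH ≈ −736 kJ

Bonds broken (reactants):
  C-H: 4 × 419 = 1676
  O=O: 2 × 492 = 984
  Σ(broken) = 2660 kJ
Bonds formed (products):
  C=O: 2 × 782 = 1564
  O-H: 4 × 458 = 1832
  Σ(formed) = 3396 kJ
ΔH = Σ(broken) − Σ(formed) = 2660 − 3396 = −736 kJ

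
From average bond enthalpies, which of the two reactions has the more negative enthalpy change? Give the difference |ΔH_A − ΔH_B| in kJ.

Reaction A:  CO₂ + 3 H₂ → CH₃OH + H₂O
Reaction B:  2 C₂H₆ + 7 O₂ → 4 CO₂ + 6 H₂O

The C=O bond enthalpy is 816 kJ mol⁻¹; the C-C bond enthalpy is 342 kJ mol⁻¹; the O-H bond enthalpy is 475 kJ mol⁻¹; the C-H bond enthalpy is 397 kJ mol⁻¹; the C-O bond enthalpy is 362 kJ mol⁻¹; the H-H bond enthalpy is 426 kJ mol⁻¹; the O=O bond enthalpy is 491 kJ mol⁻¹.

Reaction A:
  Bonds broken (reactants):
    C=O: 2 × 816 = 1632
    H-H: 3 × 426 = 1278
    Σ(broken) = 2910 kJ
  Bonds formed (products):
    C-H: 3 × 397 = 1191
    C-O: 1 × 362 = 362
    O-H: 3 × 475 = 1425
    Σ(formed) = 2978 kJ
  ΔH_A = 2910 − 2978 = −68 kJ
Reaction B:
  Bonds broken (reactants):
    C-C: 2 × 342 = 684
    C-H: 12 × 397 = 4764
    O=O: 7 × 491 = 3437
    Σ(broken) = 8885 kJ
  Bonds formed (products):
    C=O: 8 × 816 = 6528
    O-H: 12 × 475 = 5700
    Σ(formed) = 12228 kJ
  ΔH_B = 8885 − 12228 = −3343 kJ
ΔH_A − ΔH_B = +3275 kJ, so reaction B has the more negative ΔH; |ΔH_A − ΔH_B| = 3275 kJ.

Reaction B, by 3275 kJ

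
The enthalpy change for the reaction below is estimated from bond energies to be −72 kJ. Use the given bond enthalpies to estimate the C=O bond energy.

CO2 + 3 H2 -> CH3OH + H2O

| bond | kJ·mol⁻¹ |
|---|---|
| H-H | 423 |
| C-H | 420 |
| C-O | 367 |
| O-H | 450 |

Let D be the C=O bond energy.
Σ(broken) = 2×D + 3×423 = 1269 + 2D
Σ(formed) = 3×420 + 1×367 + 3×450 = 2977
ΔH = Σ(broken) − Σ(formed) = (1269 + 2D) − (2977) = −1708 + 2D
Setting this equal to −72 kJ gives 2D = 1636, so D = 818 kJ/mol.

D(C=O) ≈ 818 kJ/mol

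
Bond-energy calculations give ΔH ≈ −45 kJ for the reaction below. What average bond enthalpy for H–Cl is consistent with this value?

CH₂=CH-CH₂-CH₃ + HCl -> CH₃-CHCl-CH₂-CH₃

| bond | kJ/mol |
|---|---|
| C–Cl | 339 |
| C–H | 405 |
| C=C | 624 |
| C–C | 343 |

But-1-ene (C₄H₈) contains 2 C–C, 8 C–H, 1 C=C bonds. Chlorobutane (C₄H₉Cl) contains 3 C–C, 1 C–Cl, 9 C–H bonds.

Let D be the H–Cl bond energy.
Σ(broken) = 2×343 + 8×405 + 1×624 + 1×D = 4550 + D
Σ(formed) = 3×343 + 1×339 + 9×405 = 5013
ΔH = Σ(broken) − Σ(formed) = (4550 + D) − (5013) = −463 + D
Setting this equal to −45 kJ gives D = 418 kJ/mol.

D(H–Cl) ≈ 418 kJ/mol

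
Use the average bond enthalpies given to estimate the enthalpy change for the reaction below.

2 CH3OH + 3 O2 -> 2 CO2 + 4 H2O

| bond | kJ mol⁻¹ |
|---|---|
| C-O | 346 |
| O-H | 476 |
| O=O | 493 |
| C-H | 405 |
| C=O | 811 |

Bonds broken (reactants):
  C-H: 6 × 405 = 2430
  C-O: 2 × 346 = 692
  O-H: 2 × 476 = 952
  O=O: 3 × 493 = 1479
  Σ(broken) = 5553 kJ
Bonds formed (products):
  C=O: 4 × 811 = 3244
  O-H: 8 × 476 = 3808
  Σ(formed) = 7052 kJ
ΔH = Σ(broken) − Σ(formed) = 5553 − 7052 = −1499 kJ

ΔH ≈ −1499 kJ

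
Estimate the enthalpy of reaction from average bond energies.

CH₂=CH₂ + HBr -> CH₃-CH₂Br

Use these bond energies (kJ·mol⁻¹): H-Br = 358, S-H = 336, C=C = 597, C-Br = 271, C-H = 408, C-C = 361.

Bonds broken (reactants):
  C-H: 4 × 408 = 1632
  C=C: 1 × 597 = 597
  H-Br: 1 × 358 = 358
  Σ(broken) = 2587 kJ
Bonds formed (products):
  C-Br: 1 × 271 = 271
  C-C: 1 × 361 = 361
  C-H: 5 × 408 = 2040
  Σ(formed) = 2672 kJ
ΔH = Σ(broken) − Σ(formed) = 2587 − 2672 = −85 kJ

ΔH ≈ −85 kJ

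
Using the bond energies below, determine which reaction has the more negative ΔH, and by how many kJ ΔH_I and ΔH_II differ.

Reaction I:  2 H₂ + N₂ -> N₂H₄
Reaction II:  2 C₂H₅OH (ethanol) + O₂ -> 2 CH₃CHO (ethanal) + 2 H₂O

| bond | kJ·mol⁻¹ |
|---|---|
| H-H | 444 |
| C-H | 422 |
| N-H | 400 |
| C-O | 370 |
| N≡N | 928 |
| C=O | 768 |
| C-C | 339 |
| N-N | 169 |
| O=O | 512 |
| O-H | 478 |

Reaction II, by 443 kJ

Reaction I:
  Bonds broken (reactants):
    H-H: 2 × 444 = 888
    N≡N: 1 × 928 = 928
    Σ(broken) = 1816 kJ
  Bonds formed (products):
    N-H: 4 × 400 = 1600
    N-N: 1 × 169 = 169
    Σ(formed) = 1769 kJ
  ΔH_I = 1816 − 1769 = +47 kJ
Reaction II:
  Bonds broken (reactants):
    C-C: 2 × 339 = 678
    C-H: 10 × 422 = 4220
    C-O: 2 × 370 = 740
    O-H: 2 × 478 = 956
    O=O: 1 × 512 = 512
    Σ(broken) = 7106 kJ
  Bonds formed (products):
    C-C: 2 × 339 = 678
    C-H: 8 × 422 = 3376
    C=O: 2 × 768 = 1536
    O-H: 4 × 478 = 1912
    Σ(formed) = 7502 kJ
  ΔH_II = 7106 − 7502 = −396 kJ
ΔH_I − ΔH_II = +443 kJ, so reaction II has the more negative ΔH; |ΔH_I − ΔH_II| = 443 kJ.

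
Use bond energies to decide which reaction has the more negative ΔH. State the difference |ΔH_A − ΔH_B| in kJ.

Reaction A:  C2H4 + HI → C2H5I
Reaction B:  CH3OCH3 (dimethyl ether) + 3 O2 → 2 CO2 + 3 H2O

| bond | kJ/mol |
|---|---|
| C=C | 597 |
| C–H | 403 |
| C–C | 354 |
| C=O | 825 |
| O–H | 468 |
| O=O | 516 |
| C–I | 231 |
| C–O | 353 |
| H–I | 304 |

Reaction A:
  Bonds broken (reactants):
    C–H: 4 × 403 = 1612
    C=C: 1 × 597 = 597
    H–I: 1 × 304 = 304
    Σ(broken) = 2513 kJ
  Bonds formed (products):
    C–C: 1 × 354 = 354
    C–H: 5 × 403 = 2015
    C–I: 1 × 231 = 231
    Σ(formed) = 2600 kJ
  ΔH_A = 2513 − 2600 = −87 kJ
Reaction B:
  Bonds broken (reactants):
    C–H: 6 × 403 = 2418
    C–O: 2 × 353 = 706
    O=O: 3 × 516 = 1548
    Σ(broken) = 4672 kJ
  Bonds formed (products):
    C=O: 4 × 825 = 3300
    O–H: 6 × 468 = 2808
    Σ(formed) = 6108 kJ
  ΔH_B = 4672 − 6108 = −1436 kJ
ΔH_A − ΔH_B = +1349 kJ, so reaction B has the more negative ΔH; |ΔH_A − ΔH_B| = 1349 kJ.

Reaction B, by 1349 kJ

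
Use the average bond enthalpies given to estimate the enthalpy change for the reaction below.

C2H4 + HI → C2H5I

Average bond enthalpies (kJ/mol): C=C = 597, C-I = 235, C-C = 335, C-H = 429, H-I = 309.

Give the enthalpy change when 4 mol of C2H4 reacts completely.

ΔH = −372 kJ

Bonds broken (reactants):
  C-H: 4 × 429 = 1716
  C=C: 1 × 597 = 597
  H-I: 1 × 309 = 309
  Σ(broken) = 2622 kJ
Bonds formed (products):
  C-C: 1 × 335 = 335
  C-H: 5 × 429 = 2145
  C-I: 1 × 235 = 235
  Σ(formed) = 2715 kJ
ΔH = Σ(broken) − Σ(formed) = 2622 − 2715 = −93 kJ
For 4× the reaction as written: 4 × (−93) = −372 kJ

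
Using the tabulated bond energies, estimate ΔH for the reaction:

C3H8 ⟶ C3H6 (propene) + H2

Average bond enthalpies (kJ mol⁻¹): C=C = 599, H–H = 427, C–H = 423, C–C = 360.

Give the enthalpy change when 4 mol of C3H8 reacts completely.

Bonds broken (reactants):
  C–C: 2 × 360 = 720
  C–H: 8 × 423 = 3384
  Σ(broken) = 4104 kJ
Bonds formed (products):
  C–C: 1 × 360 = 360
  C–H: 6 × 423 = 2538
  C=C: 1 × 599 = 599
  H–H: 1 × 427 = 427
  Σ(formed) = 3924 kJ
ΔH = Σ(broken) − Σ(formed) = 4104 − 3924 = +180 kJ
For 4× the reaction as written: 4 × (+180) = +720 kJ

ΔH = +720 kJ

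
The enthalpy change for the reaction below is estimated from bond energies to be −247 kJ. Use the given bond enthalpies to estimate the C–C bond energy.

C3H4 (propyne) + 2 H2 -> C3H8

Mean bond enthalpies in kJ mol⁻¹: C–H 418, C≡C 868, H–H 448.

D(C–C) ≈ 339 kJ/mol

Let D be the C–C bond energy.
Σ(broken) = 1×868 + 1×D + 4×418 + 2×448 = 3436 + D
Σ(formed) = 2×D + 8×418 = 3344 + 2D
ΔH = Σ(broken) − Σ(formed) = (3436 + D) − (3344 + 2D) = +92 − D
Setting this equal to −247 kJ gives D = 339 kJ/mol.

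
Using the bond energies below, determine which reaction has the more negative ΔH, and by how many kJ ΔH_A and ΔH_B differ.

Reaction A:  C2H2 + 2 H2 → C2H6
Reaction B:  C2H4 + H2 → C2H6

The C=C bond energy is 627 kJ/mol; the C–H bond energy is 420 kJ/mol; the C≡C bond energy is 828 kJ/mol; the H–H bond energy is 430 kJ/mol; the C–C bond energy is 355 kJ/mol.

Reaction A:
  Bonds broken (reactants):
    C≡C: 1 × 828 = 828
    C–H: 2 × 420 = 840
    H–H: 2 × 430 = 860
    Σ(broken) = 2528 kJ
  Bonds formed (products):
    C–C: 1 × 355 = 355
    C–H: 6 × 420 = 2520
    Σ(formed) = 2875 kJ
  ΔH_A = 2528 − 2875 = −347 kJ
Reaction B:
  Bonds broken (reactants):
    C–H: 4 × 420 = 1680
    C=C: 1 × 627 = 627
    H–H: 1 × 430 = 430
    Σ(broken) = 2737 kJ
  Bonds formed (products):
    C–C: 1 × 355 = 355
    C–H: 6 × 420 = 2520
    Σ(formed) = 2875 kJ
  ΔH_B = 2737 − 2875 = −138 kJ
ΔH_A − ΔH_B = −209 kJ, so reaction A has the more negative ΔH; |ΔH_A − ΔH_B| = 209 kJ.

Reaction A, by 209 kJ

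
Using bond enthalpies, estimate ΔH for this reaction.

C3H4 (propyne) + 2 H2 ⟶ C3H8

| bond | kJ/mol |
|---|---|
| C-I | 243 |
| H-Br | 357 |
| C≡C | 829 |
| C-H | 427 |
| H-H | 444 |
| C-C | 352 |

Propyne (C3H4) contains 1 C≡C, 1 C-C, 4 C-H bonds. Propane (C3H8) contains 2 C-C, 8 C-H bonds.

Bonds broken (reactants):
  C≡C: 1 × 829 = 829
  C-C: 1 × 352 = 352
  C-H: 4 × 427 = 1708
  H-H: 2 × 444 = 888
  Σ(broken) = 3777 kJ
Bonds formed (products):
  C-C: 2 × 352 = 704
  C-H: 8 × 427 = 3416
  Σ(formed) = 4120 kJ
ΔH = Σ(broken) − Σ(formed) = 3777 − 4120 = −343 kJ

ΔH ≈ −343 kJ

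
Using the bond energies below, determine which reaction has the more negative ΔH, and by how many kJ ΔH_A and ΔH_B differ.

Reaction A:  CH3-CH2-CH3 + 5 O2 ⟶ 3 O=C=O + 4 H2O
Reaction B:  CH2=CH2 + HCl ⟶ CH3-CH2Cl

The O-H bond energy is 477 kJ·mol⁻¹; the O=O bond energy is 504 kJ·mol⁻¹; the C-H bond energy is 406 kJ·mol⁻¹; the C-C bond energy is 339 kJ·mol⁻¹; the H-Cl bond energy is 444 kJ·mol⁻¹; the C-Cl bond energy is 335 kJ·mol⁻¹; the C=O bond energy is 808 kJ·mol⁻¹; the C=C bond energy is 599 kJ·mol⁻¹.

Reaction A:
  Bonds broken (reactants):
    C-C: 2 × 339 = 678
    C-H: 8 × 406 = 3248
    O=O: 5 × 504 = 2520
    Σ(broken) = 6446 kJ
  Bonds formed (products):
    C=O: 6 × 808 = 4848
    O-H: 8 × 477 = 3816
    Σ(formed) = 8664 kJ
  ΔH_A = 6446 − 8664 = −2218 kJ
Reaction B:
  Bonds broken (reactants):
    C-H: 4 × 406 = 1624
    C=C: 1 × 599 = 599
    H-Cl: 1 × 444 = 444
    Σ(broken) = 2667 kJ
  Bonds formed (products):
    C-C: 1 × 339 = 339
    C-Cl: 1 × 335 = 335
    C-H: 5 × 406 = 2030
    Σ(formed) = 2704 kJ
  ΔH_B = 2667 − 2704 = −37 kJ
ΔH_A − ΔH_B = −2181 kJ, so reaction A has the more negative ΔH; |ΔH_A − ΔH_B| = 2181 kJ.

Reaction A, by 2181 kJ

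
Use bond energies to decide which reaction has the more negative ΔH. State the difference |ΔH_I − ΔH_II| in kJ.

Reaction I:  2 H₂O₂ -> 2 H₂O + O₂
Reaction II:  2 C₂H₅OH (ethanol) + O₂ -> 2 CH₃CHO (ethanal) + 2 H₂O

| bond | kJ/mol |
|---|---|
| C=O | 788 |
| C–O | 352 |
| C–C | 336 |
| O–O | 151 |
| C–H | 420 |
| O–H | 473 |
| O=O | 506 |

Reaction I:
  Bonds broken (reactants):
    O–H: 4 × 473 = 1892
    O–O: 2 × 151 = 302
    Σ(broken) = 2194 kJ
  Bonds formed (products):
    O–H: 4 × 473 = 1892
    O=O: 1 × 506 = 506
    Σ(formed) = 2398 kJ
  ΔH_I = 2194 − 2398 = −204 kJ
Reaction II:
  Bonds broken (reactants):
    C–C: 2 × 336 = 672
    C–H: 10 × 420 = 4200
    C–O: 2 × 352 = 704
    O–H: 2 × 473 = 946
    O=O: 1 × 506 = 506
    Σ(broken) = 7028 kJ
  Bonds formed (products):
    C–C: 2 × 336 = 672
    C–H: 8 × 420 = 3360
    C=O: 2 × 788 = 1576
    O–H: 4 × 473 = 1892
    Σ(formed) = 7500 kJ
  ΔH_II = 7028 − 7500 = −472 kJ
ΔH_I − ΔH_II = +268 kJ, so reaction II has the more negative ΔH; |ΔH_I − ΔH_II| = 268 kJ.

Reaction II, by 268 kJ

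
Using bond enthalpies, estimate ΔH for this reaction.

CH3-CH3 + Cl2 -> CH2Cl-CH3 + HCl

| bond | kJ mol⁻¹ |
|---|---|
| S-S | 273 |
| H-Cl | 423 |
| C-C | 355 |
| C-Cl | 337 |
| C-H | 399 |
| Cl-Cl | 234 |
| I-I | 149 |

ΔH ≈ −127 kJ

Bonds broken (reactants):
  C-C: 1 × 355 = 355
  C-H: 6 × 399 = 2394
  Cl-Cl: 1 × 234 = 234
  Σ(broken) = 2983 kJ
Bonds formed (products):
  C-C: 1 × 355 = 355
  C-Cl: 1 × 337 = 337
  C-H: 5 × 399 = 1995
  H-Cl: 1 × 423 = 423
  Σ(formed) = 3110 kJ
ΔH = Σ(broken) − Σ(formed) = 2983 − 3110 = −127 kJ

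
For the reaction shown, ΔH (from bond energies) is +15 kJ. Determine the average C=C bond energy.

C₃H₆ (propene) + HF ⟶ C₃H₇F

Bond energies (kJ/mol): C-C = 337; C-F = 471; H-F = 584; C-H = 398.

D(C=C) ≈ 637 kJ/mol

Let D be the C=C bond energy.
Σ(broken) = 1×337 + 6×398 + 1×D + 1×584 = 3309 + D
Σ(formed) = 2×337 + 1×471 + 7×398 = 3931
ΔH = Σ(broken) − Σ(formed) = (3309 + D) − (3931) = −622 + D
Setting this equal to +15 kJ gives D = 637 kJ/mol.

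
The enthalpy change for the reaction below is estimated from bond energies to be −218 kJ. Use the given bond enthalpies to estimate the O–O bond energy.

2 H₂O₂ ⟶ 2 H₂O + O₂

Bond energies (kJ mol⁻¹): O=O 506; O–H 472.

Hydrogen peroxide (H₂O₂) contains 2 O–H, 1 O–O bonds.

D(O–O) ≈ 144 kJ/mol

Let D be the O–O bond energy.
Σ(broken) = 4×472 + 2×D = 1888 + 2D
Σ(formed) = 4×472 + 1×506 = 2394
ΔH = Σ(broken) − Σ(formed) = (1888 + 2D) − (2394) = −506 + 2D
Setting this equal to −218 kJ gives 2D = 288, so D = 144 kJ/mol.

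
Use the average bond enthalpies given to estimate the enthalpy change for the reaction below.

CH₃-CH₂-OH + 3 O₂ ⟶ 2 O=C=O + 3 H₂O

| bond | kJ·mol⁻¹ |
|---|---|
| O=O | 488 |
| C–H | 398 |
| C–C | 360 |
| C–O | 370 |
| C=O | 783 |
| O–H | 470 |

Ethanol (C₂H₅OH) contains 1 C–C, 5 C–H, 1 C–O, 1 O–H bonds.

ΔH ≈ −1298 kJ

Bonds broken (reactants):
  C–C: 1 × 360 = 360
  C–H: 5 × 398 = 1990
  C–O: 1 × 370 = 370
  O–H: 1 × 470 = 470
  O=O: 3 × 488 = 1464
  Σ(broken) = 4654 kJ
Bonds formed (products):
  C=O: 4 × 783 = 3132
  O–H: 6 × 470 = 2820
  Σ(formed) = 5952 kJ
ΔH = Σ(broken) − Σ(formed) = 4654 − 5952 = −1298 kJ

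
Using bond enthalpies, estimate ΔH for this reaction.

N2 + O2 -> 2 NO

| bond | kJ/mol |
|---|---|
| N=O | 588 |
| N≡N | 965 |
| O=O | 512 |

ΔH ≈ +301 kJ

Bonds broken (reactants):
  N≡N: 1 × 965 = 965
  O=O: 1 × 512 = 512
  Σ(broken) = 1477 kJ
Bonds formed (products):
  N=O: 2 × 588 = 1176
  Σ(formed) = 1176 kJ
ΔH = Σ(broken) − Σ(formed) = 1477 − 1176 = +301 kJ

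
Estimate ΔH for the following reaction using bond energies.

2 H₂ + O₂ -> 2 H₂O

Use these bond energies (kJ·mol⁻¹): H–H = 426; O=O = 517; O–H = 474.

Bonds broken (reactants):
  H–H: 2 × 426 = 852
  O=O: 1 × 517 = 517
  Σ(broken) = 1369 kJ
Bonds formed (products):
  O–H: 4 × 474 = 1896
  Σ(formed) = 1896 kJ
ΔH = Σ(broken) − Σ(formed) = 1369 − 1896 = −527 kJ

ΔH ≈ −527 kJ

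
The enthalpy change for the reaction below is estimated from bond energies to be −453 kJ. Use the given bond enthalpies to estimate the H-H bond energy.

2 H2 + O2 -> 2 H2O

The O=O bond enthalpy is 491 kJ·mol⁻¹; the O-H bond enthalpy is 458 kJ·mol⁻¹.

Let D be the H-H bond energy.
Σ(broken) = 2×D + 1×491 = 491 + 2D
Σ(formed) = 4×458 = 1832
ΔH = Σ(broken) − Σ(formed) = (491 + 2D) − (1832) = −1341 + 2D
Setting this equal to −453 kJ gives 2D = 888, so D = 444 kJ/mol.

D(H-H) ≈ 444 kJ/mol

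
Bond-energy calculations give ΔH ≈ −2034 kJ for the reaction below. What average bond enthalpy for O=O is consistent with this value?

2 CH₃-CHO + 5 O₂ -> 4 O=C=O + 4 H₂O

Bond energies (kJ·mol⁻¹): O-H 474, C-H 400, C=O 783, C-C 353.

Let D be the O=O bond energy.
Σ(broken) = 2×353 + 8×400 + 2×783 + 5×D = 5472 + 5D
Σ(formed) = 8×783 + 8×474 = 10056
ΔH = Σ(broken) − Σ(formed) = (5472 + 5D) − (10056) = −4584 + 5D
Setting this equal to −2034 kJ gives 5D = 2550, so D = 510 kJ/mol.

D(O=O) ≈ 510 kJ/mol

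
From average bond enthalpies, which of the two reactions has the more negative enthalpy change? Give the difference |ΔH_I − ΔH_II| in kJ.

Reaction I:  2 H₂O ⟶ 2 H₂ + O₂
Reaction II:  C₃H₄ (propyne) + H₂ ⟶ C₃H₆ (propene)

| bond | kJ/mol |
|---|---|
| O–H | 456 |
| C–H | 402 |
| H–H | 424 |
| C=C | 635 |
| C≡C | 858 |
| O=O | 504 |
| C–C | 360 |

Reaction I:
  Bonds broken (reactants):
    O–H: 4 × 456 = 1824
    Σ(broken) = 1824 kJ
  Bonds formed (products):
    H–H: 2 × 424 = 848
    O=O: 1 × 504 = 504
    Σ(formed) = 1352 kJ
  ΔH_I = 1824 − 1352 = +472 kJ
Reaction II:
  Bonds broken (reactants):
    C≡C: 1 × 858 = 858
    C–C: 1 × 360 = 360
    C–H: 4 × 402 = 1608
    H–H: 1 × 424 = 424
    Σ(broken) = 3250 kJ
  Bonds formed (products):
    C–C: 1 × 360 = 360
    C–H: 6 × 402 = 2412
    C=C: 1 × 635 = 635
    Σ(formed) = 3407 kJ
  ΔH_II = 3250 − 3407 = −157 kJ
ΔH_I − ΔH_II = +629 kJ, so reaction II has the more negative ΔH; |ΔH_I − ΔH_II| = 629 kJ.

Reaction II, by 629 kJ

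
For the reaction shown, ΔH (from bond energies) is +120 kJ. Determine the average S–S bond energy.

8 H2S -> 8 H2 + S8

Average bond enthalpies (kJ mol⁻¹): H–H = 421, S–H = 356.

Let D be the S–S bond energy.
Σ(broken) = 16×356 = 5696
Σ(formed) = 8×421 + 8×D = 3368 + 8D
ΔH = Σ(broken) − Σ(formed) = (5696) − (3368 + 8D) = +2328 − 8D
Setting this equal to +120 kJ gives 8D = 2208, so D = 276 kJ/mol.

D(S–S) ≈ 276 kJ/mol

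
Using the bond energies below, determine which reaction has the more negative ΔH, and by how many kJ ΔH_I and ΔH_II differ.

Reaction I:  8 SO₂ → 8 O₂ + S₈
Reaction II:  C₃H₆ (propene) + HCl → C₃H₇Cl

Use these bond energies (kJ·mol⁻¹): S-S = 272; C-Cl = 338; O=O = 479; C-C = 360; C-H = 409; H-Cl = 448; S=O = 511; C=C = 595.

Reaction II, by 2232 kJ

Reaction I:
  Bonds broken (reactants):
    S=O: 16 × 511 = 8176
    Σ(broken) = 8176 kJ
  Bonds formed (products):
    O=O: 8 × 479 = 3832
    S-S: 8 × 272 = 2176
    Σ(formed) = 6008 kJ
  ΔH_I = 8176 − 6008 = +2168 kJ
Reaction II:
  Bonds broken (reactants):
    C-C: 1 × 360 = 360
    C-H: 6 × 409 = 2454
    C=C: 1 × 595 = 595
    H-Cl: 1 × 448 = 448
    Σ(broken) = 3857 kJ
  Bonds formed (products):
    C-C: 2 × 360 = 720
    C-Cl: 1 × 338 = 338
    C-H: 7 × 409 = 2863
    Σ(formed) = 3921 kJ
  ΔH_II = 3857 − 3921 = −64 kJ
ΔH_I − ΔH_II = +2232 kJ, so reaction II has the more negative ΔH; |ΔH_I − ΔH_II| = 2232 kJ.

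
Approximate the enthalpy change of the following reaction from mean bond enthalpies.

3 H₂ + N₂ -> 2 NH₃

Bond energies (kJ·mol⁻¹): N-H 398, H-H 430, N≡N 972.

Bonds broken (reactants):
  H-H: 3 × 430 = 1290
  N≡N: 1 × 972 = 972
  Σ(broken) = 2262 kJ
Bonds formed (products):
  N-H: 6 × 398 = 2388
  Σ(formed) = 2388 kJ
ΔH = Σ(broken) − Σ(formed) = 2262 − 2388 = −126 kJ

ΔH ≈ −126 kJ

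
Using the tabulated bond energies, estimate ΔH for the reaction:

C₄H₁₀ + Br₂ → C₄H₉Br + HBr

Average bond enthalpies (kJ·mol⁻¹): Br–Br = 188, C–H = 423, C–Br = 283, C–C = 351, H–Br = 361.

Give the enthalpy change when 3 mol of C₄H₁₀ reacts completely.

ΔH = −99 kJ

Bonds broken (reactants):
  Br–Br: 1 × 188 = 188
  C–C: 3 × 351 = 1053
  C–H: 10 × 423 = 4230
  Σ(broken) = 5471 kJ
Bonds formed (products):
  C–Br: 1 × 283 = 283
  C–C: 3 × 351 = 1053
  C–H: 9 × 423 = 3807
  H–Br: 1 × 361 = 361
  Σ(formed) = 5504 kJ
ΔH = Σ(broken) − Σ(formed) = 5471 − 5504 = −33 kJ
For 3× the reaction as written: 3 × (−33) = −99 kJ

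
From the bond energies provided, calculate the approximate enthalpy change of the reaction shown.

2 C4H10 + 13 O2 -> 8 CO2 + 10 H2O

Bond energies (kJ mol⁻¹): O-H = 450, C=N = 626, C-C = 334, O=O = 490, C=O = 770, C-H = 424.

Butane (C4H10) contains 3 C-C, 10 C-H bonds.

Bonds broken (reactants):
  C-C: 6 × 334 = 2004
  C-H: 20 × 424 = 8480
  O=O: 13 × 490 = 6370
  Σ(broken) = 16854 kJ
Bonds formed (products):
  C=O: 16 × 770 = 12320
  O-H: 20 × 450 = 9000
  Σ(formed) = 21320 kJ
ΔH = Σ(broken) − Σ(formed) = 16854 − 21320 = −4466 kJ

ΔH ≈ −4466 kJ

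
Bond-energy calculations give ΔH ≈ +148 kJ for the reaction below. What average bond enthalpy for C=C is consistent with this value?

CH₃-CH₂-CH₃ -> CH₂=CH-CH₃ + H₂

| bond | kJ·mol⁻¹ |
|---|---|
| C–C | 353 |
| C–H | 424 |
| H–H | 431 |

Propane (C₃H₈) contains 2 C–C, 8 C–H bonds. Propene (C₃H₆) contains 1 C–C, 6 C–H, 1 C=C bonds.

D(C=C) ≈ 622 kJ/mol

Let D be the C=C bond energy.
Σ(broken) = 2×353 + 8×424 = 4098
Σ(formed) = 1×353 + 6×424 + 1×D + 1×431 = 3328 + D
ΔH = Σ(broken) − Σ(formed) = (4098) − (3328 + D) = +770 − D
Setting this equal to +148 kJ gives D = 622 kJ/mol.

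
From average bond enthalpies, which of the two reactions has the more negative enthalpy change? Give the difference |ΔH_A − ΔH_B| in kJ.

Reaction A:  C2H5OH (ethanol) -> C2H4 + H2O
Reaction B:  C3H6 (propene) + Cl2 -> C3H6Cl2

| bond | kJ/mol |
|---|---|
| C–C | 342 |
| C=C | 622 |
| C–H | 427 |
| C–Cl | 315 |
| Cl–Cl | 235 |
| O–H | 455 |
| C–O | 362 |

Reaction B, by 169 kJ

Reaction A:
  Bonds broken (reactants):
    C–C: 1 × 342 = 342
    C–H: 5 × 427 = 2135
    C–O: 1 × 362 = 362
    O–H: 1 × 455 = 455
    Σ(broken) = 3294 kJ
  Bonds formed (products):
    C–H: 4 × 427 = 1708
    C=C: 1 × 622 = 622
    O–H: 2 × 455 = 910
    Σ(formed) = 3240 kJ
  ΔH_A = 3294 − 3240 = +54 kJ
Reaction B:
  Bonds broken (reactants):
    C–C: 1 × 342 = 342
    C–H: 6 × 427 = 2562
    C=C: 1 × 622 = 622
    Cl–Cl: 1 × 235 = 235
    Σ(broken) = 3761 kJ
  Bonds formed (products):
    C–C: 2 × 342 = 684
    C–Cl: 2 × 315 = 630
    C–H: 6 × 427 = 2562
    Σ(formed) = 3876 kJ
  ΔH_B = 3761 − 3876 = −115 kJ
ΔH_A − ΔH_B = +169 kJ, so reaction B has the more negative ΔH; |ΔH_A − ΔH_B| = 169 kJ.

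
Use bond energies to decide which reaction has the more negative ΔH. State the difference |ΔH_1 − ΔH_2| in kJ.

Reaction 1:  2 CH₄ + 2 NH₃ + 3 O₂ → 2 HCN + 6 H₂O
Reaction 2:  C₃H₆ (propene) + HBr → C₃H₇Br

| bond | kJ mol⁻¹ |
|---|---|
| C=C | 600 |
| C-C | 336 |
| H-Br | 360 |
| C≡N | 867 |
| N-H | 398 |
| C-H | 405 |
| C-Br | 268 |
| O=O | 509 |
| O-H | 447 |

Reaction 1:
  Bonds broken (reactants):
    C-H: 8 × 405 = 3240
    N-H: 6 × 398 = 2388
    O=O: 3 × 509 = 1527
    Σ(broken) = 7155 kJ
  Bonds formed (products):
    C≡N: 2 × 867 = 1734
    C-H: 2 × 405 = 810
    O-H: 12 × 447 = 5364
    Σ(formed) = 7908 kJ
  ΔH_1 = 7155 − 7908 = −753 kJ
Reaction 2:
  Bonds broken (reactants):
    C-C: 1 × 336 = 336
    C-H: 6 × 405 = 2430
    C=C: 1 × 600 = 600
    H-Br: 1 × 360 = 360
    Σ(broken) = 3726 kJ
  Bonds formed (products):
    C-Br: 1 × 268 = 268
    C-C: 2 × 336 = 672
    C-H: 7 × 405 = 2835
    Σ(formed) = 3775 kJ
  ΔH_2 = 3726 − 3775 = −49 kJ
ΔH_1 − ΔH_2 = −704 kJ, so reaction 1 has the more negative ΔH; |ΔH_1 − ΔH_2| = 704 kJ.

Reaction 1, by 704 kJ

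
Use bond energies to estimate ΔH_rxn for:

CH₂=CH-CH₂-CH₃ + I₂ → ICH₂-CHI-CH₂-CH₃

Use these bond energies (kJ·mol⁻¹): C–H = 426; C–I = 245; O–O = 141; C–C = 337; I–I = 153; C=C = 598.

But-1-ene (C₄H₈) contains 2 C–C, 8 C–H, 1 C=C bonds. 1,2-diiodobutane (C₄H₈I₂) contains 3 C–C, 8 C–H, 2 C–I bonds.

Bonds broken (reactants):
  C–C: 2 × 337 = 674
  C–H: 8 × 426 = 3408
  C=C: 1 × 598 = 598
  I–I: 1 × 153 = 153
  Σ(broken) = 4833 kJ
Bonds formed (products):
  C–C: 3 × 337 = 1011
  C–H: 8 × 426 = 3408
  C–I: 2 × 245 = 490
  Σ(formed) = 4909 kJ
ΔH = Σ(broken) − Σ(formed) = 4833 − 4909 = −76 kJ

ΔH ≈ −76 kJ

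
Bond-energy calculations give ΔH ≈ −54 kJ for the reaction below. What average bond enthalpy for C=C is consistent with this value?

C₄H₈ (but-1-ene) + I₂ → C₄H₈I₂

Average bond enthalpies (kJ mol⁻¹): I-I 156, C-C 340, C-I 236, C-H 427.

D(C=C) ≈ 602 kJ/mol

Let D be the C=C bond energy.
Σ(broken) = 2×340 + 8×427 + 1×D + 1×156 = 4252 + D
Σ(formed) = 3×340 + 8×427 + 2×236 = 4908
ΔH = Σ(broken) − Σ(formed) = (4252 + D) − (4908) = −656 + D
Setting this equal to −54 kJ gives D = 602 kJ/mol.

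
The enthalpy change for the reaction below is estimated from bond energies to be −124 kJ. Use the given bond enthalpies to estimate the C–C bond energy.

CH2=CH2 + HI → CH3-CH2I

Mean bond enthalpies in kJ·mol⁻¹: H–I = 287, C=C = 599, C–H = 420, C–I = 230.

D(C–C) ≈ 360 kJ/mol

Let D be the C–C bond energy.
Σ(broken) = 4×420 + 1×599 + 1×287 = 2566
Σ(formed) = 1×D + 5×420 + 1×230 = 2330 + D
ΔH = Σ(broken) − Σ(formed) = (2566) − (2330 + D) = +236 − D
Setting this equal to −124 kJ gives D = 360 kJ/mol.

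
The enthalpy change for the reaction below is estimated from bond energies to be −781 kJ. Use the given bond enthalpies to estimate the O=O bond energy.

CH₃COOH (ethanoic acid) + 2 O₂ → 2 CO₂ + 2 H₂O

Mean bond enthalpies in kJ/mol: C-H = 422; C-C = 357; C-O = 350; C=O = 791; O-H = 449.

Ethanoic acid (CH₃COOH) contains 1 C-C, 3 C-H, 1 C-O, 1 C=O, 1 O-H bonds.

Let D be the O=O bond energy.
Σ(broken) = 1×357 + 3×422 + 1×350 + 1×791 + 1×449 + 2×D = 3213 + 2D
Σ(formed) = 4×791 + 4×449 = 4960
ΔH = Σ(broken) − Σ(formed) = (3213 + 2D) − (4960) = −1747 + 2D
Setting this equal to −781 kJ gives 2D = 966, so D = 483 kJ/mol.

D(O=O) ≈ 483 kJ/mol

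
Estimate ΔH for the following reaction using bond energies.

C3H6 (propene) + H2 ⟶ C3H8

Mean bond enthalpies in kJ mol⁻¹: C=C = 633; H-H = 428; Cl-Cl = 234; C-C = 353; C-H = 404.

Bonds broken (reactants):
  C-C: 1 × 353 = 353
  C-H: 6 × 404 = 2424
  C=C: 1 × 633 = 633
  H-H: 1 × 428 = 428
  Σ(broken) = 3838 kJ
Bonds formed (products):
  C-C: 2 × 353 = 706
  C-H: 8 × 404 = 3232
  Σ(formed) = 3938 kJ
ΔH = Σ(broken) − Σ(formed) = 3838 − 3938 = −100 kJ

ΔH ≈ −100 kJ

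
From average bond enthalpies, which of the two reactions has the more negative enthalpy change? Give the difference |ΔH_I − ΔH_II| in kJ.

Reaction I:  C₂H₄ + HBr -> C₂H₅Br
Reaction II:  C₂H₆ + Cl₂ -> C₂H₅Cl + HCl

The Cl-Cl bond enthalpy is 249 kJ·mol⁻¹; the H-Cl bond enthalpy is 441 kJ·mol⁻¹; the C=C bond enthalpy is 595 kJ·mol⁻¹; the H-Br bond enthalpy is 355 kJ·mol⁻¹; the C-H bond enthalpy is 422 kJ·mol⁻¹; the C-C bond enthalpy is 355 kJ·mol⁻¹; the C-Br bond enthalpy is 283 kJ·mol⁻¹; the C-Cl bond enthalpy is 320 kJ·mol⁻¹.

Reaction I, by 20 kJ

Reaction I:
  Bonds broken (reactants):
    C-H: 4 × 422 = 1688
    C=C: 1 × 595 = 595
    H-Br: 1 × 355 = 355
    Σ(broken) = 2638 kJ
  Bonds formed (products):
    C-Br: 1 × 283 = 283
    C-C: 1 × 355 = 355
    C-H: 5 × 422 = 2110
    Σ(formed) = 2748 kJ
  ΔH_I = 2638 − 2748 = −110 kJ
Reaction II:
  Bonds broken (reactants):
    C-C: 1 × 355 = 355
    C-H: 6 × 422 = 2532
    Cl-Cl: 1 × 249 = 249
    Σ(broken) = 3136 kJ
  Bonds formed (products):
    C-C: 1 × 355 = 355
    C-Cl: 1 × 320 = 320
    C-H: 5 × 422 = 2110
    H-Cl: 1 × 441 = 441
    Σ(formed) = 3226 kJ
  ΔH_II = 3136 − 3226 = −90 kJ
ΔH_I − ΔH_II = −20 kJ, so reaction I has the more negative ΔH; |ΔH_I − ΔH_II| = 20 kJ.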